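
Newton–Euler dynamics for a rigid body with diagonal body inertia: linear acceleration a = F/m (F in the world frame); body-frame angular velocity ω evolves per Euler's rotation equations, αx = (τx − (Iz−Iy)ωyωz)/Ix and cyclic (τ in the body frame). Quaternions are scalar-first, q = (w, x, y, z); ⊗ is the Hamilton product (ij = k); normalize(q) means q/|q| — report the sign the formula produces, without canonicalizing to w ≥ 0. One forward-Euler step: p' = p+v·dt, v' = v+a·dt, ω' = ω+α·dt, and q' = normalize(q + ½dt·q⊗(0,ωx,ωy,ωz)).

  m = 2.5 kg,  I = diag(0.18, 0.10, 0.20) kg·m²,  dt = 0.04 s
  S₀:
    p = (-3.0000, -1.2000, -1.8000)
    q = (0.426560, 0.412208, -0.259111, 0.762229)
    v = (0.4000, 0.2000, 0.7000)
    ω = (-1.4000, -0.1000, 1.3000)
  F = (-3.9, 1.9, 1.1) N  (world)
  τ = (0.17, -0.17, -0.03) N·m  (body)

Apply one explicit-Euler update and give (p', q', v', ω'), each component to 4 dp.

p' = (-2.9840, -1.1920, -1.7720)
q' = (0.4175, 0.3948, -0.2918, 0.7647)
v' = (0.3376, 0.2304, 0.7176)
ω' = (-1.3593, -0.1826, 1.2962)

ω×(Iω) gyroscopic = (-0.0130, 0.0364, -0.0112)
α = I⁻¹(τ − ω×Iω) = (1.0167, -2.0640, -0.0940)
new body rate ω' = (-1.3593, -0.1826, 1.2962)
2q̇ = q⊗(0,ω) = (-0.4397176, -0.8578054, -1.6456470, 0.1505518)
q + ½dt·q⊗(0,ω), renormalized = (0.4175, 0.3948, -0.2918, 0.7647)
linear accel F/m = (-1.5600, 0.7600, 0.4400)
new position p' = (-2.9840, -1.1920, -1.7720)
v + (F/m)dt = (0.3376, 0.2304, 0.7176)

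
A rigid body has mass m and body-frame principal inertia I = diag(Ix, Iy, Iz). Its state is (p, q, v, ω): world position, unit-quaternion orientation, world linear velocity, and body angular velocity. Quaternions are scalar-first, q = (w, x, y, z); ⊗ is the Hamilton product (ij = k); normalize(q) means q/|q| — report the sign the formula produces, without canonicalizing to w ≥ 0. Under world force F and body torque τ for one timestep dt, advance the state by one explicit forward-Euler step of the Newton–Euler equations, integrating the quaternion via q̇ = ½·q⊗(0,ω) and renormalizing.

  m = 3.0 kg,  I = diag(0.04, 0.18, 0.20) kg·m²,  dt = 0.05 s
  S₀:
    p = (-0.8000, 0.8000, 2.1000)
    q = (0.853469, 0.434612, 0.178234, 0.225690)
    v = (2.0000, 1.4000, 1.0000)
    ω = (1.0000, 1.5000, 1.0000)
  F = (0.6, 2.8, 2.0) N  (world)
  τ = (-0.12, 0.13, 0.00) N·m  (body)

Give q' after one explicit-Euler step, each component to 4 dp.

2q̇ = q⊗(0,ω) = (-0.9276530, 0.6931680, 1.0712815, 1.3271530)
q' = normalize(q + ½dt·q⊗(0,ω)) = (0.8292, 0.4513, 0.2047, 0.2585)

q' = (0.8292, 0.4513, 0.2047, 0.2585)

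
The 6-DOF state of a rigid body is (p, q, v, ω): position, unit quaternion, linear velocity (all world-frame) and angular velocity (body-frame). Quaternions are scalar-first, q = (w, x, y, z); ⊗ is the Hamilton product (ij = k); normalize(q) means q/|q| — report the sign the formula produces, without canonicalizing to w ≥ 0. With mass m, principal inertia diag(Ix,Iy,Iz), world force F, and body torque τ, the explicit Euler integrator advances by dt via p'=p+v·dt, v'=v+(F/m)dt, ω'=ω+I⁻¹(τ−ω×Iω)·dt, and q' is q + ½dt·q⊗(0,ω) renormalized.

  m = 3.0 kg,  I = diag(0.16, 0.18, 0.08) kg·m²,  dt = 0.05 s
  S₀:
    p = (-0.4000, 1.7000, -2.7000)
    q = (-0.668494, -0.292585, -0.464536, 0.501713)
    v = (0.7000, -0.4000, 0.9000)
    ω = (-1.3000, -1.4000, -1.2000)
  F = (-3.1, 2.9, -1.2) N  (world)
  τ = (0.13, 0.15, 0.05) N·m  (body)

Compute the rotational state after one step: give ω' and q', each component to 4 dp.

(τ − ω×Iω)/I = (1.8625, 0.1400, 0.1700)
ω + α·dt = (-1.2069, -1.3930, -1.1915)
2q̇ = q⊗(0,ω) = (-0.4286553, 2.1288836, -0.0674373, 0.6079150)
updated quaternion q' = (-0.6781, -0.2390, -0.4655, 0.5161)

ω' = (-1.2069, -1.3930, -1.1915)
q' = (-0.6781, -0.2390, -0.4655, 0.5161)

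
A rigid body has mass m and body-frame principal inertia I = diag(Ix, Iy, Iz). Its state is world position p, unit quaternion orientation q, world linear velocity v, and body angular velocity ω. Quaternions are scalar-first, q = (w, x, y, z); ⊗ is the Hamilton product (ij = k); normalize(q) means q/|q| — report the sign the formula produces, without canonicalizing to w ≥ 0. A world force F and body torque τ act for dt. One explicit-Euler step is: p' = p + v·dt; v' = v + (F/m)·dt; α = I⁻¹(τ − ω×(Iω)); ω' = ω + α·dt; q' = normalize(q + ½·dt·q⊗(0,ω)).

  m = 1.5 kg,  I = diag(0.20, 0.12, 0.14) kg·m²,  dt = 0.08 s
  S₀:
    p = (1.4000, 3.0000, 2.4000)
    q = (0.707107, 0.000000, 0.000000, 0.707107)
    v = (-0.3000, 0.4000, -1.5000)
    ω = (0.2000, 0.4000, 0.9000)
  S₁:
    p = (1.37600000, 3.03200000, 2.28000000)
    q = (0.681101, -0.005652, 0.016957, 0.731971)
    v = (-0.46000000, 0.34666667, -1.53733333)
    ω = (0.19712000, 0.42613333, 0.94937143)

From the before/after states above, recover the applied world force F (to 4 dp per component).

Δv = v₁−v₀ = (-0.16000000, -0.05333333, -0.03733333)
applied force F = (-3.0000, -1.0000, -0.7000)

F = (-3.0000, -1.0000, -0.7000)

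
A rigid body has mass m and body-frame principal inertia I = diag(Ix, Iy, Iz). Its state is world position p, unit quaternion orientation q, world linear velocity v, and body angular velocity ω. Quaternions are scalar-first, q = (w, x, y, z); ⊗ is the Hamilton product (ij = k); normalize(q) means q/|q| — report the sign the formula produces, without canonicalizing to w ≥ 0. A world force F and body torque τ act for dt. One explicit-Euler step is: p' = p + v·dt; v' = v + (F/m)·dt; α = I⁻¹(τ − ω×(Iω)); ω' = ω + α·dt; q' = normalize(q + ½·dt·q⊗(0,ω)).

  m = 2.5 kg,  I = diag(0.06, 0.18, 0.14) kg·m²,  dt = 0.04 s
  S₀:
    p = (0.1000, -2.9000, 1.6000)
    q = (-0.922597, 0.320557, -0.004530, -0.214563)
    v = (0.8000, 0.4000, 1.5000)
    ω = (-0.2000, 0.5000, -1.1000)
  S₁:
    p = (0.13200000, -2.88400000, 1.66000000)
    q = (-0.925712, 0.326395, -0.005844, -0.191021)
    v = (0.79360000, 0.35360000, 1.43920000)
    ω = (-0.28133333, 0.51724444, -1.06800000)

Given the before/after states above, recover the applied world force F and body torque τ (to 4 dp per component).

F = (-0.4000, -2.9000, -3.8000)
τ = (-0.1000, 0.0600, 0.1000)

v₁ − v₀ = (-0.00640000, -0.04640000, -0.06080000)
applied force F = (-0.4000, -2.9000, -3.8000)
Δω = ω₁−ω₀ = (-0.08133333, 0.01724444, 0.03200000)
precession coupling = (0.0220, -0.0176, -0.0120)
applied torque τ = (-0.1000, 0.0600, 0.1000)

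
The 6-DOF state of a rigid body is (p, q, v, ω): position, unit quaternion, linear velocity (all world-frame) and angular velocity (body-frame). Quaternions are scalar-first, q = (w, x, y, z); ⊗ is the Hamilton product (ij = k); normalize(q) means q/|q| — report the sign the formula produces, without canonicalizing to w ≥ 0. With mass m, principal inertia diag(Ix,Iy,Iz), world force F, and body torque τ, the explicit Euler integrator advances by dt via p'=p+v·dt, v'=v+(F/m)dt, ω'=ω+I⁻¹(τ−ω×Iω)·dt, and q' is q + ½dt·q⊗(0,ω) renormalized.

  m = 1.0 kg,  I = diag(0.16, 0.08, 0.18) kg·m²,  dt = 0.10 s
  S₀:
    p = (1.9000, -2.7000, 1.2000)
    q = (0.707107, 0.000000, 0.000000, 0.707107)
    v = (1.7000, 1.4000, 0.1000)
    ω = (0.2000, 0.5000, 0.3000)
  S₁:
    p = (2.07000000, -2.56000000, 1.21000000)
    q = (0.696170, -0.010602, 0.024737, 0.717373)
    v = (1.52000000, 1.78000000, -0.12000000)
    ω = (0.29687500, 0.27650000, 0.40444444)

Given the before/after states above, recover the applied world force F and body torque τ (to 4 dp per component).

ω₁ − ω₀ = (0.09687500, -0.22350000, 0.10444444)
I·α + gyro = (0.1700, -0.1800, 0.1800)
v₁ − v₀ = (-0.18000000, 0.38000000, -0.22000000)
F = m·Δv/dt = (-1.8000, 3.8000, -2.2000)

F = (-1.8000, 3.8000, -2.2000)
τ = (0.1700, -0.1800, 0.1800)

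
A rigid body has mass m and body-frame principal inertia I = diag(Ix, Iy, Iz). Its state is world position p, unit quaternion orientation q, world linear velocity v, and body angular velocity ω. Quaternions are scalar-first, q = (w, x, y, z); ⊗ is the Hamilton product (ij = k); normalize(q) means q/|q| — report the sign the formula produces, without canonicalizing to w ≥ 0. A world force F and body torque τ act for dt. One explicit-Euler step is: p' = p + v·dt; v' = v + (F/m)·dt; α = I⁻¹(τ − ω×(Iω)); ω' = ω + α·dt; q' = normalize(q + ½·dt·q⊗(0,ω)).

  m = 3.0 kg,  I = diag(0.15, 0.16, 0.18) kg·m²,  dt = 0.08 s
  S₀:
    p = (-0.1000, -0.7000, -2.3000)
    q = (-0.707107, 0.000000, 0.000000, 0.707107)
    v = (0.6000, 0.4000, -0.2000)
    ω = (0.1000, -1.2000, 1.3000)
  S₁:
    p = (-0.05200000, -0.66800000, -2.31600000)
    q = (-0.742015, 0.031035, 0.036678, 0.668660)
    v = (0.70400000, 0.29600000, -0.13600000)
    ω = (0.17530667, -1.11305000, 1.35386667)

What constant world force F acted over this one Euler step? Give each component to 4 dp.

v₁ − v₀ = (0.10400000, -0.10400000, 0.06400000)
m·(v₁−v₀)/dt = (3.9000, -3.9000, 2.4000)

F = (3.9000, -3.9000, 2.4000)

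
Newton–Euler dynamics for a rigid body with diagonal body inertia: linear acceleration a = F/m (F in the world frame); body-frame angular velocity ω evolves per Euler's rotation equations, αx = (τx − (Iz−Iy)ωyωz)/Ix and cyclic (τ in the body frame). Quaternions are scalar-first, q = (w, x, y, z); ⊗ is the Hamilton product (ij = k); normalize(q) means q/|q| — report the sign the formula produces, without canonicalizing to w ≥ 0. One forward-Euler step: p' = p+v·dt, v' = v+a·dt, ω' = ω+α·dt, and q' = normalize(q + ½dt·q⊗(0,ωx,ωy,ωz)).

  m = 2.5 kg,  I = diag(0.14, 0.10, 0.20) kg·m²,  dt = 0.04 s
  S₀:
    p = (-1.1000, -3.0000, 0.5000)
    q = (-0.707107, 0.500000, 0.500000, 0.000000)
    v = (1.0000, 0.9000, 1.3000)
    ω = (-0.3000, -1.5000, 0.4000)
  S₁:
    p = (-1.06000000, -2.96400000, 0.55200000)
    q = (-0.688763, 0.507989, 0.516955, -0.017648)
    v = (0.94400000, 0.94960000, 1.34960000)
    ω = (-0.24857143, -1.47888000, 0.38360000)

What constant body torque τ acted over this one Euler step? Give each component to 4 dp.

ω₁ − ω₀ = (0.05142857, 0.02112000, -0.01640000)
applied torque τ = (0.1200, 0.0600, -0.1000)

τ = (0.1200, 0.0600, -0.1000)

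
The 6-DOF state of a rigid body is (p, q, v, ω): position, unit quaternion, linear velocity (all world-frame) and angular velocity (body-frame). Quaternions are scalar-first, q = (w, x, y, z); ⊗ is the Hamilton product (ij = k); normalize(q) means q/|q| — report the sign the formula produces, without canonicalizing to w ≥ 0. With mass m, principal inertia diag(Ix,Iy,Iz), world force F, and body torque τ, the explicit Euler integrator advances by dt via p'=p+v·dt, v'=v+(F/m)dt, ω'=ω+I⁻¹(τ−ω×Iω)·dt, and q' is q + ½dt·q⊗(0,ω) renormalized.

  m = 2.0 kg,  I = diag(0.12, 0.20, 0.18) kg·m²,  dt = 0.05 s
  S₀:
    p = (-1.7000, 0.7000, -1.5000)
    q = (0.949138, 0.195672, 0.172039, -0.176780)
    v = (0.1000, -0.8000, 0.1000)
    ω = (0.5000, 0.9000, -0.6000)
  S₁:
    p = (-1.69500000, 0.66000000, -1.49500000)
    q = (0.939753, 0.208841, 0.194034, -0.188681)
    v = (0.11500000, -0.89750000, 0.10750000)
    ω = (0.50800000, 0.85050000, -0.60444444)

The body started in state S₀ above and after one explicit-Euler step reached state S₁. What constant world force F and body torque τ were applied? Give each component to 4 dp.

F = (0.6000, -3.9000, 0.3000)
τ = (0.0300, -0.1800, 0.0200)

velocity change Δv = (0.01500000, -0.09750000, 0.00750000)
m·(v₁−v₀)/dt = (0.6000, -3.9000, 0.3000)
rate change Δω = (0.00800000, -0.04950000, -0.00444444)
ω₀×(Iω₀) = (0.0108, 0.0180, 0.0360)
applied torque τ = (0.0300, -0.1800, 0.0200)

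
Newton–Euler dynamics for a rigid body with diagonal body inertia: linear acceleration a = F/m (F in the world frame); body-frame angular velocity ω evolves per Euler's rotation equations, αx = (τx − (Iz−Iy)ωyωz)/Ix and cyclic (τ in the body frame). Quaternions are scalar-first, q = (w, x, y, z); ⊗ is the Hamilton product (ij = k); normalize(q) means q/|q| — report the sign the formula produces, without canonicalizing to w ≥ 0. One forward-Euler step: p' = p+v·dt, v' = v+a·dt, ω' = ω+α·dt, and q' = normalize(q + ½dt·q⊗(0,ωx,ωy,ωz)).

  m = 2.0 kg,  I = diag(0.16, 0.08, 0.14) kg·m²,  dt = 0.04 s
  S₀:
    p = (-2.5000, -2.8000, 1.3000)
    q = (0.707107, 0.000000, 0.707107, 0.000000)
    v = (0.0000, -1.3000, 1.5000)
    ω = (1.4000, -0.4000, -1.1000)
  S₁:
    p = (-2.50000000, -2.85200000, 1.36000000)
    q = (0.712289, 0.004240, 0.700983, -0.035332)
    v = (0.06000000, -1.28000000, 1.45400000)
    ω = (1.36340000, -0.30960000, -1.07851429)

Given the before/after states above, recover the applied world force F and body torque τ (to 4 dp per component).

F = (3.0000, 1.0000, -2.3000)
τ = (-0.1200, 0.1500, 0.1200)

v₁ − v₀ = (0.06000000, 0.02000000, -0.04600000)
F = m·Δv/dt = (3.0000, 1.0000, -2.3000)
rate change Δω = (-0.03660000, 0.09040000, 0.02148571)
applied torque τ = (-0.1200, 0.1500, 0.1200)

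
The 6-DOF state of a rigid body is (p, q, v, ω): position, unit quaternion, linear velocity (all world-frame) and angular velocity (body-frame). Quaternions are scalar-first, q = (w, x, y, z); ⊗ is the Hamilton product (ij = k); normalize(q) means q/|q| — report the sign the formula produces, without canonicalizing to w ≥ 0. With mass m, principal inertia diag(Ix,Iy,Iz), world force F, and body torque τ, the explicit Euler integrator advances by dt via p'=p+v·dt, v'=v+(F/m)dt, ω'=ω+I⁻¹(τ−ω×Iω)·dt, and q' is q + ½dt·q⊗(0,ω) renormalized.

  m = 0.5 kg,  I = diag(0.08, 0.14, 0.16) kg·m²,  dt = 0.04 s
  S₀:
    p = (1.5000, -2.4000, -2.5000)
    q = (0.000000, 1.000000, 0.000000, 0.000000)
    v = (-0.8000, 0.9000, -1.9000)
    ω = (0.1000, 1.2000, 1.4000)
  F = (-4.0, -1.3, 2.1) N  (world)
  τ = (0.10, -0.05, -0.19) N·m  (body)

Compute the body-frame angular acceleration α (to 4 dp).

α = (0.8300, -0.2771, -1.2325)

ω×(Iω) gyroscopic = (0.0336, -0.0112, 0.0072)
angular accel α = (0.8300, -0.2771, -1.2325)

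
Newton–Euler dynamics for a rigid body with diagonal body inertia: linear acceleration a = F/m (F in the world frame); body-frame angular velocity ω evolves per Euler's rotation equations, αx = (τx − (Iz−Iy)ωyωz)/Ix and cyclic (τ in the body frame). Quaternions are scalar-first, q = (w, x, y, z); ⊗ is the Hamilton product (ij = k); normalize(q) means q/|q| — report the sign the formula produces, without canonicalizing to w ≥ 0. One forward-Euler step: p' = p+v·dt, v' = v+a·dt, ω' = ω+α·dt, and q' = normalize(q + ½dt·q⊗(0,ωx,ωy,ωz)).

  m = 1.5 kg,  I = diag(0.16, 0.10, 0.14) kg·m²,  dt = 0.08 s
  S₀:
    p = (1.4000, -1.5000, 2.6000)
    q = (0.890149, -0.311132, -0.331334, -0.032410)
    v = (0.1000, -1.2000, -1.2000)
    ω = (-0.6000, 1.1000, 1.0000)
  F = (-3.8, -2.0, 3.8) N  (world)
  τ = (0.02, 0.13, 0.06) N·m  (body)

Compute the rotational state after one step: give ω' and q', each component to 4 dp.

ω' = (-0.6120, 1.2136, 1.0117)
q' = (0.8967, -0.3436, -0.2784, -0.0184)

ω×(Iω) gyroscopic = (0.0440, -0.0120, 0.0396)
α = I⁻¹(τ − ω×Iω) = (-0.1500, 1.4200, 0.1457)
new body rate ω' = (-0.6120, 1.2136, 1.0117)
2q̇ = q⊗(0,ω) = (0.2101982, -0.8297724, 1.3097419, 0.3491034)
q' = normalize(q + ½dt·q⊗(0,ω)) = (0.8967, -0.3436, -0.2784, -0.0184)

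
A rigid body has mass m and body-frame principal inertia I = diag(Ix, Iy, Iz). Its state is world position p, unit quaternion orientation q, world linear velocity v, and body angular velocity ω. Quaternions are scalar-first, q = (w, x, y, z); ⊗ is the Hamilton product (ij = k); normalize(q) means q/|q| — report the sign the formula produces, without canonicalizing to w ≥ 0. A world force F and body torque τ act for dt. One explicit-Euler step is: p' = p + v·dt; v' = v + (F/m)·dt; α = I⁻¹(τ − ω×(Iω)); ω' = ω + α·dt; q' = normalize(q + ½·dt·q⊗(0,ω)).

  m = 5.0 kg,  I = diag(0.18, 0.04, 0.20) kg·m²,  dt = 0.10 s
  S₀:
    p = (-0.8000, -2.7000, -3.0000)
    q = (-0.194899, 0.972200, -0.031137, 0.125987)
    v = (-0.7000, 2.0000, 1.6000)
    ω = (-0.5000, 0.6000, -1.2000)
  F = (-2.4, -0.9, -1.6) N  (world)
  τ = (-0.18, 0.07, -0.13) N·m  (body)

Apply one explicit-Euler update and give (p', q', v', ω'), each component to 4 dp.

precession coupling ω×(Iω) = (-0.1152, -0.0120, 0.0420)
angular accel α = (-0.3600, 2.0500, -0.8600)
ω + α·dt = (-0.5360, 0.8050, -1.2860)
q⊗(0,ω) = (0.6559666, 0.0592217, 0.9867071, 0.8016303)
updated quaternion q' = (-0.1617, 0.9727, 0.0182, 0.1656)
a = (-0.4800, -0.1800, -0.3200)
p + v·dt = (-0.8700, -2.5000, -2.8400)
v + (F/m)dt = (-0.7480, 1.9820, 1.5680)

p' = (-0.8700, -2.5000, -2.8400)
q' = (-0.1617, 0.9727, 0.0182, 0.1656)
v' = (-0.7480, 1.9820, 1.5680)
ω' = (-0.5360, 0.8050, -1.2860)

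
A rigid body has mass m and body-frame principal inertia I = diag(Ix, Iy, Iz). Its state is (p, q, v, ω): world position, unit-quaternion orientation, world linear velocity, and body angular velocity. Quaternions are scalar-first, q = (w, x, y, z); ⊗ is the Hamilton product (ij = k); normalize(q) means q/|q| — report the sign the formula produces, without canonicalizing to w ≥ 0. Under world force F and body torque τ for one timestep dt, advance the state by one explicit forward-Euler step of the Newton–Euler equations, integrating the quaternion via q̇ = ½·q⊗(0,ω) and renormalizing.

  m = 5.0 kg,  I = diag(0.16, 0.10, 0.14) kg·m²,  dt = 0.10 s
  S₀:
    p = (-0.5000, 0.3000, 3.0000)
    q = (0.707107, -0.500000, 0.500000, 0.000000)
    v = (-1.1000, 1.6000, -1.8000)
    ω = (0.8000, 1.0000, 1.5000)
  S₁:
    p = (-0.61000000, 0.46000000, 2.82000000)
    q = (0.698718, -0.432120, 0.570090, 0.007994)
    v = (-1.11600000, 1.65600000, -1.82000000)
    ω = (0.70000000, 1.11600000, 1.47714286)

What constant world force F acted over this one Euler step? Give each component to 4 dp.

Δv = v₁−v₀ = (-0.01600000, 0.05600000, -0.02000000)
F = m·Δv/dt = (-0.8000, 2.8000, -1.0000)

F = (-0.8000, 2.8000, -1.0000)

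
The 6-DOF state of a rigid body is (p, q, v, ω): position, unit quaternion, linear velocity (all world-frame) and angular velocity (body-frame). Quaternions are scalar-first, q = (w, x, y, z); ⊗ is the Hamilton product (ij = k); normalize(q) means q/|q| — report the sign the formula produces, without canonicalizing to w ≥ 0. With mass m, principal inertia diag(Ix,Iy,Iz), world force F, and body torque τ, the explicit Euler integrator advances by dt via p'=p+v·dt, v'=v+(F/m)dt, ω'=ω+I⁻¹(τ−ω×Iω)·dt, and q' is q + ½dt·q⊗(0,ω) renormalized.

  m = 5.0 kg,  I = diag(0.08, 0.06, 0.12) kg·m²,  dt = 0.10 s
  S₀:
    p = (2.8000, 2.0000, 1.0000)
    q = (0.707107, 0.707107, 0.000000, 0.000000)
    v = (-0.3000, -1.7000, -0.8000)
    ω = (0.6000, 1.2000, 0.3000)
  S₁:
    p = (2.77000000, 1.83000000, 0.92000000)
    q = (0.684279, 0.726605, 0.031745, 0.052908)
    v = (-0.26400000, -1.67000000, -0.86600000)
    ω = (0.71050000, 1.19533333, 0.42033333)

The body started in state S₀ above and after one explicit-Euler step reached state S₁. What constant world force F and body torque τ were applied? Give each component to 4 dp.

Δv = v₁−v₀ = (0.03600000, 0.03000000, -0.06600000)
m·(v₁−v₀)/dt = (1.8000, 1.5000, -3.3000)
ω₁ − ω₀ = (0.11050000, -0.00466667, 0.12033333)
applied torque τ = (0.1100, -0.0100, 0.1300)

F = (1.8000, 1.5000, -3.3000)
τ = (0.1100, -0.0100, 0.1300)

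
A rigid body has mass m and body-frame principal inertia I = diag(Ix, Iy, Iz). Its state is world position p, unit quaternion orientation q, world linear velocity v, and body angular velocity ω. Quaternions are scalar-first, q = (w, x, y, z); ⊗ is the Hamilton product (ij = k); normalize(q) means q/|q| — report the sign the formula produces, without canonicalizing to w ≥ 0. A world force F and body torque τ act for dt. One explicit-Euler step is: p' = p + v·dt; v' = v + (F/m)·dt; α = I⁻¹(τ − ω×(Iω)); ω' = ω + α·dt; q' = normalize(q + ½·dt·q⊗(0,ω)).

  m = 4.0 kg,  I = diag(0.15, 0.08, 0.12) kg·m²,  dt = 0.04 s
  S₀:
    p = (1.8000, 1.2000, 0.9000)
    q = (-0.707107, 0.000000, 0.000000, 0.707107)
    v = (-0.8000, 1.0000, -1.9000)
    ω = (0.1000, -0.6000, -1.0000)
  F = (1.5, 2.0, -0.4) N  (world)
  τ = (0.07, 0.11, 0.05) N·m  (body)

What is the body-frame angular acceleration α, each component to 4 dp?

α = (0.3067, 1.4125, 0.3817)

ω×(Iω) gyroscopic = (0.0240, -0.0030, 0.0042)
angular accel α = (0.3067, 1.4125, 0.3817)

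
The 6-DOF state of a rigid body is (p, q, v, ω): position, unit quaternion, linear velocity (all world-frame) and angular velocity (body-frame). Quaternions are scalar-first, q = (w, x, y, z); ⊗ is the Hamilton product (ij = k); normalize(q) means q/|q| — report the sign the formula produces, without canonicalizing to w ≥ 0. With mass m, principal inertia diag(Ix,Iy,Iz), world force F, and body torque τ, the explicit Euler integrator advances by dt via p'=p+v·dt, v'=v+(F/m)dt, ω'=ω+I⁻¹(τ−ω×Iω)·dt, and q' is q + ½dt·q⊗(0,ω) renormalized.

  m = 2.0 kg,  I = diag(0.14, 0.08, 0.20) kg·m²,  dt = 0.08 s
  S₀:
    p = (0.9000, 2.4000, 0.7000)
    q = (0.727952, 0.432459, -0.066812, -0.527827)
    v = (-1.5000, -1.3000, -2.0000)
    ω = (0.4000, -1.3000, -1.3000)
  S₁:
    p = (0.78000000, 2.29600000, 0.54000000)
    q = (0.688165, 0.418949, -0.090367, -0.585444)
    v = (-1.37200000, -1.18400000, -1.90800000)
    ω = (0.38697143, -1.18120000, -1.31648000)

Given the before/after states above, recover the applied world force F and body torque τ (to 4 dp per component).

F = (3.2000, 2.9000, 2.3000)
τ = (0.1800, 0.1500, -0.0100)

v₁ − v₀ = (0.12800000, 0.11600000, 0.09200000)
applied force F = (3.2000, 2.9000, 2.3000)
Δω = ω₁−ω₀ = (-0.01302857, 0.11880000, -0.01648000)
gyro term ω₀×Iω₀ = (0.2028, 0.0312, 0.0312)
τ = I·(Δω/dt) + ω₀×(Iω₀) = (0.1800, 0.1500, -0.0100)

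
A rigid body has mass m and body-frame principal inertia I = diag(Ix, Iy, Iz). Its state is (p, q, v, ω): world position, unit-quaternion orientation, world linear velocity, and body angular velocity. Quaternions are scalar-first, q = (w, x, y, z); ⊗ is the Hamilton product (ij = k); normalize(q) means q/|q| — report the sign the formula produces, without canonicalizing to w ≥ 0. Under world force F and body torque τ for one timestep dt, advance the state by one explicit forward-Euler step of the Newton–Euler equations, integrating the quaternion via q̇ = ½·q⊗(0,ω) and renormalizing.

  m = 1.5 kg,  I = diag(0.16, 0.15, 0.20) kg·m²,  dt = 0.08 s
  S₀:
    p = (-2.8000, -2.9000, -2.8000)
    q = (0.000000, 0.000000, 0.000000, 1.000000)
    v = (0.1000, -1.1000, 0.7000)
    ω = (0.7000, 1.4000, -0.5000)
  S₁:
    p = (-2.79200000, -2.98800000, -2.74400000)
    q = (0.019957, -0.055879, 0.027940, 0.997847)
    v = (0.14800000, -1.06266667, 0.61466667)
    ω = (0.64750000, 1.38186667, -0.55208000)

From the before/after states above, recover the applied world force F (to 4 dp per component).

F = (0.9000, 0.7000, -1.6000)

velocity change Δv = (0.04800000, 0.03733333, -0.08533333)
m·(v₁−v₀)/dt = (0.9000, 0.7000, -1.6000)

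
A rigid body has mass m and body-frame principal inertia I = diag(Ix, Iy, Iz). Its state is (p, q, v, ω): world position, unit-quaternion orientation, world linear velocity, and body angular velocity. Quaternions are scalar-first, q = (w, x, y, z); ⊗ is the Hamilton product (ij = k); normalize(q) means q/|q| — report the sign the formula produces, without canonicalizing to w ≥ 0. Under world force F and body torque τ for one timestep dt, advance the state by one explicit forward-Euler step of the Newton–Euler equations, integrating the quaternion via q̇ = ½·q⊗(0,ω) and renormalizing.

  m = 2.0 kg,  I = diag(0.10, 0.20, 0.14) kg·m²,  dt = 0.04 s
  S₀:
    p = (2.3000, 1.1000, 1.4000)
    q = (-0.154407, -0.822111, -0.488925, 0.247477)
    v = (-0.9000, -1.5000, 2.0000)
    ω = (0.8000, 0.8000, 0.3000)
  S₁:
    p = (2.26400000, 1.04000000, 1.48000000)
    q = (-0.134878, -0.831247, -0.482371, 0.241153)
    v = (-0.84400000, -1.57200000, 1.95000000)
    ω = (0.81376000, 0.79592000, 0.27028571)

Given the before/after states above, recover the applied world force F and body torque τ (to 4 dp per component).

velocity change Δv = (0.05600000, -0.07200000, -0.05000000)
m·(v₁−v₀)/dt = (2.8000, -3.6000, -2.5000)
ω₁ − ω₀ = (0.01376000, -0.00408000, -0.02971429)
applied torque τ = (0.0200, -0.0300, -0.0400)

F = (2.8000, -3.6000, -2.5000)
τ = (0.0200, -0.0300, -0.0400)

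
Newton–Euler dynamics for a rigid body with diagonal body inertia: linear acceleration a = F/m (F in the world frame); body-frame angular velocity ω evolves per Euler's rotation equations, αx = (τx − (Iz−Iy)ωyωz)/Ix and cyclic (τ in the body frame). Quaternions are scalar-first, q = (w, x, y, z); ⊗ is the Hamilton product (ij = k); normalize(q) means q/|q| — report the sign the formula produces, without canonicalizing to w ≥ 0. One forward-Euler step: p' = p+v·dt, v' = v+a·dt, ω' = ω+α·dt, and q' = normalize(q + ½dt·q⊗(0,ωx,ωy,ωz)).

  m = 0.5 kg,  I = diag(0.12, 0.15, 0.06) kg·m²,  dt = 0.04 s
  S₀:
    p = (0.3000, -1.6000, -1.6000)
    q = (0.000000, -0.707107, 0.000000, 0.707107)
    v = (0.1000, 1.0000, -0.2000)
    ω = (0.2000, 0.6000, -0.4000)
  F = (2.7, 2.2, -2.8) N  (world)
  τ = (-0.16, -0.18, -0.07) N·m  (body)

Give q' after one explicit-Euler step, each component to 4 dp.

q' = (0.0085, -0.7155, -0.0028, 0.6985)

Hamilton product q⊗(0,ω) = (0.4242642, -0.4242642, -0.1414214, -0.4242642)
q + ½dt·q⊗(0,ω), renormalized = (0.0085, -0.7155, -0.0028, 0.6985)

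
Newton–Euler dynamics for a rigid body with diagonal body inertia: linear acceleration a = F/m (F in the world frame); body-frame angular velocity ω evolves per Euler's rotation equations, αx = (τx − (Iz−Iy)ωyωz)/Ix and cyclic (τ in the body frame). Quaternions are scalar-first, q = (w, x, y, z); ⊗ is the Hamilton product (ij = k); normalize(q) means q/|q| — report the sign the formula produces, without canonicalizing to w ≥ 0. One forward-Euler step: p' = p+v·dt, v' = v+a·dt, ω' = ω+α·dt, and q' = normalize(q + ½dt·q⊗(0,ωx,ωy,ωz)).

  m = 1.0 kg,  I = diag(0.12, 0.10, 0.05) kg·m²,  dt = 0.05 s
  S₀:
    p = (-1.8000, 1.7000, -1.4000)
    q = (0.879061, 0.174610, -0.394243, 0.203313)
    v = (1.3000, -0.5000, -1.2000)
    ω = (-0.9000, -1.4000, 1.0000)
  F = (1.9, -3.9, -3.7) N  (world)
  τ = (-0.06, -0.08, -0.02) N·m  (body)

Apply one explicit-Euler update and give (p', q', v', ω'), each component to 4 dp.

p' = (-1.7350, 1.6750, -1.4600)
q' = (0.8631, 0.1519, -0.4334, 0.2101)
v' = (1.3950, -0.6950, -1.3850)
ω' = (-0.9542, -1.4085, 1.0052)

ω×(Iω) gyroscopic = (0.0700, -0.0630, -0.0252)
angular accel α = (-1.0833, -0.1700, 0.1040)
new body rate ω' = (-0.9542, -1.4085, 1.0052)
q⊗(0,ω) = (-0.5981042, -0.9007597, -1.5882771, 0.2797883)
q + ½dt·q⊗(0,ω), renormalized = (0.8631, 0.1519, -0.4334, 0.2101)
new position p' = (-1.7350, 1.6750, -1.4600)
v' = v + a·dt = (1.3950, -0.6950, -1.3850)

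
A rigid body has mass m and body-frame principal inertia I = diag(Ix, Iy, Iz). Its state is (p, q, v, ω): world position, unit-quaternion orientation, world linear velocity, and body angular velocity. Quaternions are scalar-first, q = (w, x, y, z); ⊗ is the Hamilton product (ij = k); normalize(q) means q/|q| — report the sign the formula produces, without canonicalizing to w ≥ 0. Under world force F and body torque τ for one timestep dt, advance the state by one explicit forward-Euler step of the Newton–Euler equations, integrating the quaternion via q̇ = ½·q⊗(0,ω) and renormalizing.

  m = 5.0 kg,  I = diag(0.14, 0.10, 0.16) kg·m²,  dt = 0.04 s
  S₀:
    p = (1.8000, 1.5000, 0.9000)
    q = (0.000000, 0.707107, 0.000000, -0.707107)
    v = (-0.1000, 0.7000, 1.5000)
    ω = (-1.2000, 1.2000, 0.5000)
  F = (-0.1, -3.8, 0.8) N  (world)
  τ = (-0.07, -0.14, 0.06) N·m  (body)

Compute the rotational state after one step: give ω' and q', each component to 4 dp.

ω' = (-1.2303, 1.1392, 0.5006)
q' = (0.0240, 0.7236, 0.0099, -0.6897)

α = I⁻¹(τ − ω×Iω) = (-0.7571, -1.5200, 0.0150)
ω + α·dt = (-1.2303, 1.1392, 0.5006)
q⊗(0,ω) = (1.2020819, 0.8485284, 0.4949749, 0.8485284)
q' = normalize(q + ½dt·q⊗(0,ω)) = (0.0240, 0.7236, 0.0099, -0.6897)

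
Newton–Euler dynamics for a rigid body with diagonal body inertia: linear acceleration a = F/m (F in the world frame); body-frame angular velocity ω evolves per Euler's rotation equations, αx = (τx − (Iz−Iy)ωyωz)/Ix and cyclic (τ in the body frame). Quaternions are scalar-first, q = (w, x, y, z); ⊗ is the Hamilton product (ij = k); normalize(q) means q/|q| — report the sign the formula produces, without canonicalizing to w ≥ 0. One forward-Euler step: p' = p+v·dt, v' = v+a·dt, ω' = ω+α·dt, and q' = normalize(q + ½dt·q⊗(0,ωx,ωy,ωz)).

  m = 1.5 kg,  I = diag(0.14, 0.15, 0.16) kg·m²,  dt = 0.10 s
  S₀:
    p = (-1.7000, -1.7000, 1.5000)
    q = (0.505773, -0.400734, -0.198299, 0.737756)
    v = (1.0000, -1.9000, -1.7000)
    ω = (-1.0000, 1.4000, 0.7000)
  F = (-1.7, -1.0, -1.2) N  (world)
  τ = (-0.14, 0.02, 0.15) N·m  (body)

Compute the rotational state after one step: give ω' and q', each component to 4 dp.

ω×(Iω) gyroscopic = (0.0098, 0.0140, -0.0140)
(τ − ω×Iω)/I = (-1.0700, 0.0400, 1.0250)
ω + α·dt = (-1.1070, 1.4040, 0.8025)
2q̇ = q⊗(0,ω) = (-0.6395446, -1.6774407, 0.2508400, -0.4052855)
q + ½dt·q⊗(0,ω), renormalized = (0.4718, -0.4825, -0.1850, 0.7144)

ω' = (-1.1070, 1.4040, 0.8025)
q' = (0.4718, -0.4825, -0.1850, 0.7144)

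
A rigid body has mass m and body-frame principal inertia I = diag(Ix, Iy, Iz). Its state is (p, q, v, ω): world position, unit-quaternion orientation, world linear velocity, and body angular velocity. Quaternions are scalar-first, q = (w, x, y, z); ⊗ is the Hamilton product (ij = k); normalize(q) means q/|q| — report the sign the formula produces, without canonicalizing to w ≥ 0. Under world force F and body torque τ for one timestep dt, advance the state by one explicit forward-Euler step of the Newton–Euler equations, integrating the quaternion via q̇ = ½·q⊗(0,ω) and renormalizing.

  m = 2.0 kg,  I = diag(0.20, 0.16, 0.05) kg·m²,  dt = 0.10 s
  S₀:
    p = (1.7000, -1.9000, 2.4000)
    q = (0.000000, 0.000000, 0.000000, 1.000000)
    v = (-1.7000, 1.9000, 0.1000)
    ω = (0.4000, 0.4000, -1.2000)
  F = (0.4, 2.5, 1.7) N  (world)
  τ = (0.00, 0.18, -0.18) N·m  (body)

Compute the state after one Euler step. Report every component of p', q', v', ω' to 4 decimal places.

p' = (1.5300, -1.7100, 2.4100)
q' = (0.0599, -0.0200, 0.0200, 0.9978)
v' = (-1.6800, 2.0250, 0.1850)
ω' = (0.3736, 0.5575, -1.5472)

a = F/m = (0.2000, 1.2500, 0.8500)
p' = p + v·dt = (1.5300, -1.7100, 2.4100)
v' = v + a·dt = (-1.6800, 2.0250, 0.1850)
α = I⁻¹(τ − ω×Iω) = (-0.2640, 1.5750, -3.4720)
ω' = ω + α·dt = (0.3736, 0.5575, -1.5472)
q⊗(0,ω) = (1.2000000, -0.4000000, 0.4000000, 0.0000000)
q + ½dt·q⊗(0,ω), renormalized = (0.0599, -0.0200, 0.0200, 0.9978)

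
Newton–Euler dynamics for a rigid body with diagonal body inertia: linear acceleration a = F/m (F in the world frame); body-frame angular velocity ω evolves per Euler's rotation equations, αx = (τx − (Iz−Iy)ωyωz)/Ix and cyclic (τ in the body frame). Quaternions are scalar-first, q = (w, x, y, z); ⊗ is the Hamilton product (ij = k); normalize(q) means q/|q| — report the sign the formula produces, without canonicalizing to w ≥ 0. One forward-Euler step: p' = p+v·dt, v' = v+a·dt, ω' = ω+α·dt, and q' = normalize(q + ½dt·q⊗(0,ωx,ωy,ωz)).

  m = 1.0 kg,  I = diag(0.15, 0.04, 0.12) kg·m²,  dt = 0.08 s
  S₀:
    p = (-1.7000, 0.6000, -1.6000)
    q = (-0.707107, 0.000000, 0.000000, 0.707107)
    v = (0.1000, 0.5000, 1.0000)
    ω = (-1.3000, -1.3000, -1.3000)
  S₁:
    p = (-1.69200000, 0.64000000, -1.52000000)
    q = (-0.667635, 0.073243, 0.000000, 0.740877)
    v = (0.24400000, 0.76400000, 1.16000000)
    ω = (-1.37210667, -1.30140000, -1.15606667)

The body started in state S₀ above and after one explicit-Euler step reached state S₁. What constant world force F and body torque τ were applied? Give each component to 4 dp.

F = (1.8000, 3.3000, 2.0000)
τ = (0.0000, 0.0500, 0.0300)

velocity change Δv = (0.14400000, 0.26400000, 0.16000000)
F = m·Δv/dt = (1.8000, 3.3000, 2.0000)
Δω = ω₁−ω₀ = (-0.07210667, -0.00140000, 0.14393333)
applied torque τ = (0.0000, 0.0500, 0.0300)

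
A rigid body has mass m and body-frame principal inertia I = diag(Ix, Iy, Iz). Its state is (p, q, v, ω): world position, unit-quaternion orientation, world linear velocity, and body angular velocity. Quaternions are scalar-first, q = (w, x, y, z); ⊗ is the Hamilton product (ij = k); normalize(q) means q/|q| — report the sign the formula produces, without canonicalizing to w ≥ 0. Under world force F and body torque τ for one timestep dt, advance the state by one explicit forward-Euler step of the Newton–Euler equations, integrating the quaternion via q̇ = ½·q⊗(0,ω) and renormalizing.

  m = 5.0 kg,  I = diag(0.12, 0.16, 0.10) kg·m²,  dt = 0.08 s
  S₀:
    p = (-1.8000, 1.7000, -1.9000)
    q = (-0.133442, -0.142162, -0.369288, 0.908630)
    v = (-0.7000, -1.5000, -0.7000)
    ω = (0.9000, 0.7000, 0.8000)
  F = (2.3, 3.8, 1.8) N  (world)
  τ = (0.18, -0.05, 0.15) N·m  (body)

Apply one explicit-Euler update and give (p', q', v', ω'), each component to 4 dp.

(τ − ω×Iω)/I = (1.7800, -0.4025, 1.2480)
ω + α·dt = (1.0424, 0.6678, 0.8998)
2q̇ = q⊗(0,ω) = (-0.3404566, -1.0515692, 0.8380872, 0.1260922)
q + ½dt·q⊗(0,ω), renormalized = (-0.1468, -0.1839, -0.3352, 0.9123)
linear accel F/m = (0.4600, 0.7600, 0.3600)
p' = p + v·dt = (-1.8560, 1.5800, -1.9560)
new velocity v' = (-0.6632, -1.4392, -0.6712)

p' = (-1.8560, 1.5800, -1.9560)
q' = (-0.1468, -0.1839, -0.3352, 0.9123)
v' = (-0.6632, -1.4392, -0.6712)
ω' = (1.0424, 0.6678, 0.8998)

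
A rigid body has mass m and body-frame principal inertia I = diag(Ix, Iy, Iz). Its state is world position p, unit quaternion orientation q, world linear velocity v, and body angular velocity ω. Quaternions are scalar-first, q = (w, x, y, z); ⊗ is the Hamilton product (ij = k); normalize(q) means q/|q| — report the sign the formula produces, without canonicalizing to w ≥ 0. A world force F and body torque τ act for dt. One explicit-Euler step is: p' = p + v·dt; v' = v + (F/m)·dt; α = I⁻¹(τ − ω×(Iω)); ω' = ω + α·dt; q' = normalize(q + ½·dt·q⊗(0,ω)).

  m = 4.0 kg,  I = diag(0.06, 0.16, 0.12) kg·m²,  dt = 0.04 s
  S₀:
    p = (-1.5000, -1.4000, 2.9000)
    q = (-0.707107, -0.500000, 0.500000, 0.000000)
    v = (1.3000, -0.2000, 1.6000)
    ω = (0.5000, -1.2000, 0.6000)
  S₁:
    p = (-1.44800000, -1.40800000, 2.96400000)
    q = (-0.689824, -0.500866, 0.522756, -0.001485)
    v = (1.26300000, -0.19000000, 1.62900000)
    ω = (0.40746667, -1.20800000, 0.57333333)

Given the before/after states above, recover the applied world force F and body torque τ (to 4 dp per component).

Δv = v₁−v₀ = (-0.03700000, 0.01000000, 0.02900000)
m·(v₁−v₀)/dt = (-3.7000, 1.0000, 2.9000)
Δω = ω₁−ω₀ = (-0.09253333, -0.00800000, -0.02666667)
ω₀×(Iω₀) = (0.0288, -0.0180, -0.0600)
applied torque τ = (-0.1100, -0.0500, -0.1400)

F = (-3.7000, 1.0000, 2.9000)
τ = (-0.1100, -0.0500, -0.1400)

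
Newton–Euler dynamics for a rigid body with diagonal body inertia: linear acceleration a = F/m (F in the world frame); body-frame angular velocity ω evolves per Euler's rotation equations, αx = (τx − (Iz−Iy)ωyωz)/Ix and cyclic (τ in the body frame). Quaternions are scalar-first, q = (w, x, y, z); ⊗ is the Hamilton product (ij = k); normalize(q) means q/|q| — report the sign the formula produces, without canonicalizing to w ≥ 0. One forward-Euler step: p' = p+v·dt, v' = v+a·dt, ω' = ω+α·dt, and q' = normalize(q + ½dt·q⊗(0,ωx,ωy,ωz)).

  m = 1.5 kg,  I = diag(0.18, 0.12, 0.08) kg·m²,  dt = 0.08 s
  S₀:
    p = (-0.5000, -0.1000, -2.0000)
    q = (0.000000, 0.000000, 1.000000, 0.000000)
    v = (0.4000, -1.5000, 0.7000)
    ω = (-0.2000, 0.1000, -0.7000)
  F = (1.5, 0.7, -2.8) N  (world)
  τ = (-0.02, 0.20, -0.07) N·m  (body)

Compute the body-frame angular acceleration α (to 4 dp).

α = (-0.1267, 1.5500, -0.8900)

precession coupling ω×(Iω) = (0.0028, 0.0140, 0.0012)
angular accel α = (-0.1267, 1.5500, -0.8900)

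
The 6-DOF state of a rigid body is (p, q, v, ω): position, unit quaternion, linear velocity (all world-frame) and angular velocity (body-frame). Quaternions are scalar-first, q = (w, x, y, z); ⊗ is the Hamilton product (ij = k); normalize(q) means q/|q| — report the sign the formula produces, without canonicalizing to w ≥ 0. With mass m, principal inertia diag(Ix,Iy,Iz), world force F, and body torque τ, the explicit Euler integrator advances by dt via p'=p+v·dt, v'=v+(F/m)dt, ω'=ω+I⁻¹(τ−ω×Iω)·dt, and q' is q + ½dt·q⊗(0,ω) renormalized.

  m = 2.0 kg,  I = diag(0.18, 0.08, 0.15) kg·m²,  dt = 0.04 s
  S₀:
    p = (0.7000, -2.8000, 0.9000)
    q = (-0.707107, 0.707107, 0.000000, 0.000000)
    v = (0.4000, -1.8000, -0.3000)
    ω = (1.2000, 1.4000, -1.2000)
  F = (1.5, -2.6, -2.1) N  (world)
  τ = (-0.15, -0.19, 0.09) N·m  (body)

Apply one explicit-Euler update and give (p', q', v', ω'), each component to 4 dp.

precession coupling ω×(Iω) = (-0.1176, -0.0432, -0.1680)
α = I⁻¹(τ − ω×Iω) = (-0.1800, -1.8350, 1.7200)
ω' = ω + α·dt = (1.1928, 1.3266, -1.1312)
q⊗(0,ω) = (-0.8485284, -0.8485284, -0.1414214, 1.8384782)
q' = normalize(q + ½dt·q⊗(0,ω)) = (-0.7234, 0.6895, -0.0028, 0.0367)
new position p' = (0.7160, -2.8720, 0.8880)
v' = v + a·dt = (0.4300, -1.8520, -0.3420)

p' = (0.7160, -2.8720, 0.8880)
q' = (-0.7234, 0.6895, -0.0028, 0.0367)
v' = (0.4300, -1.8520, -0.3420)
ω' = (1.1928, 1.3266, -1.1312)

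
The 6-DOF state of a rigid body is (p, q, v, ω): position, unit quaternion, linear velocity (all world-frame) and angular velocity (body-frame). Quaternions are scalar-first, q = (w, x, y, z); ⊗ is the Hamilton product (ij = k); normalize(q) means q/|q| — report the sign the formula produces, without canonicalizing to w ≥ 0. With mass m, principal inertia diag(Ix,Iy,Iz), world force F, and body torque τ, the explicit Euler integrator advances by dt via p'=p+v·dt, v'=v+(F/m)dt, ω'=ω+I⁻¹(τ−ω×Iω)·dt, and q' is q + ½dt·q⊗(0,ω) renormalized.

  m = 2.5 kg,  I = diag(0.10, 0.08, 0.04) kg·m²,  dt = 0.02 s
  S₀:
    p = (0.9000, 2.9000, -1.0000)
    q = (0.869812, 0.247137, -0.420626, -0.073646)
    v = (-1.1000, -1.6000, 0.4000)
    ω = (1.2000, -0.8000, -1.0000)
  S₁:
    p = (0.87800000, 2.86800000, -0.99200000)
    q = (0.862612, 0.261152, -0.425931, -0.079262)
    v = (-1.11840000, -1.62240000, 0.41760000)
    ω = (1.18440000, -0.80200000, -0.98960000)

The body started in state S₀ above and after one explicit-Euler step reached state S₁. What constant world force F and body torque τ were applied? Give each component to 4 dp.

Δω = ω₁−ω₀ = (-0.01560000, -0.00200000, 0.01040000)
precession coupling = (-0.0320, -0.0720, 0.0192)
I·α + gyro = (-0.1100, -0.0800, 0.0400)
v₁ − v₀ = (-0.01840000, -0.02240000, 0.01760000)
m·(v₁−v₀)/dt = (-2.3000, -2.8000, 2.2000)

F = (-2.3000, -2.8000, 2.2000)
τ = (-0.1100, -0.0800, 0.0400)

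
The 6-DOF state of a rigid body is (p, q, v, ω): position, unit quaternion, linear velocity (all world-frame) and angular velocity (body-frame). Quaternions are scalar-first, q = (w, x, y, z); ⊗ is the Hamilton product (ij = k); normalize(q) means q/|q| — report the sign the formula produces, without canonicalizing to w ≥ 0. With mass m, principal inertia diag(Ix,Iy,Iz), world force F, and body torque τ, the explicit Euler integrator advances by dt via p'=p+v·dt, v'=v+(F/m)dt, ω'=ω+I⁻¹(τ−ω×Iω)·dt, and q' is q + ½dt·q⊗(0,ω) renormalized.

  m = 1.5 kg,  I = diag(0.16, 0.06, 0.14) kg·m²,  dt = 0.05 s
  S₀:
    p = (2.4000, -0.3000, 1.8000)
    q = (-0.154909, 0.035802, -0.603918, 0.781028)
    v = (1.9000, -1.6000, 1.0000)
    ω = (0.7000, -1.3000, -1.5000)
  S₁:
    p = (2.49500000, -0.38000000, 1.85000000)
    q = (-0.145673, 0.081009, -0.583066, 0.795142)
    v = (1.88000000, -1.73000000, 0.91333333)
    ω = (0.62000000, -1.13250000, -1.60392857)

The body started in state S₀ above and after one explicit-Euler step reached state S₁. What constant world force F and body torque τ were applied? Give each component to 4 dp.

Δω = ω₁−ω₀ = (-0.08000000, 0.16750000, -0.10392857)
precession coupling = (0.1560, -0.0210, 0.0910)
τ = I·(Δω/dt) + ω₀×(Iω₀) = (-0.1000, 0.1800, -0.2000)
Δv = v₁−v₀ = (-0.02000000, -0.13000000, -0.08666667)
applied force F = (-0.6000, -3.9000, -2.6000)

F = (-0.6000, -3.9000, -2.6000)
τ = (-0.1000, 0.1800, -0.2000)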